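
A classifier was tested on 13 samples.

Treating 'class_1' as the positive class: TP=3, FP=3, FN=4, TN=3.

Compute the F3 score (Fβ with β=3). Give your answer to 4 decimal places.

0.4348

Fβ = (1+β²)·TP / ((1+β²)·TP + β²·FN + FP), with β²=9
= 10·3 / (10·3 + 9·4 + 3) = 0.4348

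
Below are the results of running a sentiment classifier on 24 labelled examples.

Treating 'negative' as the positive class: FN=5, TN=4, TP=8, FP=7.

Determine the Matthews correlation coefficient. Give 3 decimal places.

-0.022

MCC = (TP·TN − FP·FN) / √((TP+FP)(TP+FN)(TN+FP)(TN+FN))
Numerator = 8·4 − 7·5 = -3
Denominator = √(15·13·11·9) = √19305 = 138.9424
MCC = -3 / 138.9424 = -0.022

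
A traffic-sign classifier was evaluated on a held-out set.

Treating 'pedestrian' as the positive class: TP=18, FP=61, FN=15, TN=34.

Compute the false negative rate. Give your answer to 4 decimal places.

FNR = FN/(FN+TP) = 15/(15+18) = 0.4545

0.4545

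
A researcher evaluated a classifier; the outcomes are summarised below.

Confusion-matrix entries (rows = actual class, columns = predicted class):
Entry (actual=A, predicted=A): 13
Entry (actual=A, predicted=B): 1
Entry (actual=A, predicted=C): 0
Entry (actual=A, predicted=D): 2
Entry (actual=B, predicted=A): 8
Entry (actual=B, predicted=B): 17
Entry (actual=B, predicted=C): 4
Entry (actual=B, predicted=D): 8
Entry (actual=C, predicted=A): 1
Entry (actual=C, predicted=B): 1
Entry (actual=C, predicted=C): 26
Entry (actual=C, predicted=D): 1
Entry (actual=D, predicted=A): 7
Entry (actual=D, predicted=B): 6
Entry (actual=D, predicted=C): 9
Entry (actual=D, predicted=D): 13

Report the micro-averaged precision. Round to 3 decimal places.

0.590

Micro-averaging pools counts across classes: ΣTP=69, ΣFP=48, ΣFN=48.
Micro-precision = TP/(TP+FP) on pooled counts = 0.590 (equals overall accuracy in single-label multiclass).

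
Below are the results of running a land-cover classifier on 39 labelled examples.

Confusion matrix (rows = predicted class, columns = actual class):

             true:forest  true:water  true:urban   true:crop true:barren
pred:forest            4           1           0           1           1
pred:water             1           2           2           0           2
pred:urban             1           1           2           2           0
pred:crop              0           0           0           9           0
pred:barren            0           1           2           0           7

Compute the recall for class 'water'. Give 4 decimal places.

One-vs-rest for 'water': TP = diagonal; FP = other classes predicted 'water'; FN = 'water' predicted as other.
recall = TP/(TP+FN).
water: TP=2, FN=1+1+0+1=3 → 2/5 = 0.40000

0.4000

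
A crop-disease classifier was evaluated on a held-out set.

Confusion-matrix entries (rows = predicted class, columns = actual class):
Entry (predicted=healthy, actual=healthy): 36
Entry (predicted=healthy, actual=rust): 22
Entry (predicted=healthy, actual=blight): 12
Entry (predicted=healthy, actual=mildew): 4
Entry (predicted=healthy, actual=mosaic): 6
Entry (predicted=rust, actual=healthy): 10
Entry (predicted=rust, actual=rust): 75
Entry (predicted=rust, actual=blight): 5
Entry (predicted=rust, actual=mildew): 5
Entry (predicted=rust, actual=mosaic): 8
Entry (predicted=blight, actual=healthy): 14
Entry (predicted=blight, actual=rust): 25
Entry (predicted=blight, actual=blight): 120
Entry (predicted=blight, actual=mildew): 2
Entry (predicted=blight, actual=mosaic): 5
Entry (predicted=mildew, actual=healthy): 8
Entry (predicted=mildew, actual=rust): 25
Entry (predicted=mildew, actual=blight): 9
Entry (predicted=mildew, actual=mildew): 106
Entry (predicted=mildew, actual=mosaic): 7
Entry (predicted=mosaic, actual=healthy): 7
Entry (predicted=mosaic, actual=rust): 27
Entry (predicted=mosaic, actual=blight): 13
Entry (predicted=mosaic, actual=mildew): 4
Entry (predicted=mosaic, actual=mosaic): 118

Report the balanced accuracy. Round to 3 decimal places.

0.672

Balanced accuracy = mean of per-class recall.
  healthy: recall = 36/75 = 0.4800
  rust: recall = 75/174 = 0.4310
  blight: recall = 120/159 = 0.7547
  mildew: recall = 106/121 = 0.8760
  mosaic: recall = 118/144 = 0.8194
Mean = (0.4800 + 0.4310 + 0.7547 + 0.8760 + 0.8194) / 5 = 0.672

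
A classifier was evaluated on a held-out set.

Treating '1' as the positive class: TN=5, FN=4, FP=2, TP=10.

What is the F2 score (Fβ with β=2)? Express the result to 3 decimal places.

0.735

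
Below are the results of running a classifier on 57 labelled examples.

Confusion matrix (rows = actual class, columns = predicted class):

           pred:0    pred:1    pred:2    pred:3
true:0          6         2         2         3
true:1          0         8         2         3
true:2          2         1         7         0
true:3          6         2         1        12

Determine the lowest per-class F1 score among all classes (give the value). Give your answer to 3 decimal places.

Per-class F1 score (2·TP/(2·TP+FP+FN)):
  0: TP=6, FP=0+2+6=8, FN=2+2+3=7 → 12/27 = 0.4444
  1: TP=8, FP=2+1+2=5, FN=0+2+3=5 → 16/26 = 0.6154
  2: TP=7, FP=2+2+1=5, FN=2+1+0=3 → 14/22 = 0.6364
  3: TP=12, FP=3+3+0=6, FN=6+2+1=9 → 24/39 = 0.6154
Lowest is class '0' with F1 score = 0.444.

0.444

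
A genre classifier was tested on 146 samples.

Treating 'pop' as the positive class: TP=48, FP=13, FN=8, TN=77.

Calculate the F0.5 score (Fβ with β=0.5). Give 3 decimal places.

Fβ = (1+β²)·TP / ((1+β²)·TP + β²·FN + FP), with β²=1/4
= 1.25·48 / (1.25·48 + 0.25·8 + 13) = 0.800

0.800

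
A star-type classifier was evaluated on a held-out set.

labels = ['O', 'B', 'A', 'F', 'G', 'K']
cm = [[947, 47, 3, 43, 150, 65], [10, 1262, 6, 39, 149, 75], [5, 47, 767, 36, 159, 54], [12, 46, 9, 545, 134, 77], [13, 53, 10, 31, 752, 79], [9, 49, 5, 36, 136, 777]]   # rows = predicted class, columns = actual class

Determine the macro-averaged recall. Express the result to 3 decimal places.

0.782

Per-class recall (TP/(TP+FN)):
  O: TP=947, FN=10+5+12+13+9=49 → 947/996 = 0.9508
  B: TP=1262, FN=47+47+46+53+49=242 → 1262/1504 = 0.8391
  A: TP=767, FN=3+6+9+10+5=33 → 767/800 = 0.9588
  F: TP=545, FN=43+39+36+31+36=185 → 545/730 = 0.7466
  G: TP=752, FN=150+149+159+134+136=728 → 752/1480 = 0.5081
  K: TP=777, FN=65+75+54+77+79=350 → 777/1127 = 0.6894
Macro-recall = mean = (0.9508 + 0.8391 + 0.9588 + 0.7466 + 0.5081 + 0.6894) / 6 = 0.782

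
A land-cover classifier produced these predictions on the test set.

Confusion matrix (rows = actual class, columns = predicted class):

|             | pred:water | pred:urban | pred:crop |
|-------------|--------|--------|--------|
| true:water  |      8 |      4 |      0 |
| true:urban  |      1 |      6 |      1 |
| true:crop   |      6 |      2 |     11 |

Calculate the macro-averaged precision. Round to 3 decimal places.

Per-class precision (TP/(TP+FP)):
  water: TP=8, FP=1+6=7 → 8/15 = 0.5333
  urban: TP=6, FP=4+2=6 → 6/12 = 0.5000
  crop: TP=11, FP=0+1=1 → 11/12 = 0.9167
Macro-precision = mean = (0.5333 + 0.5000 + 0.9167) / 3 = 0.650

0.650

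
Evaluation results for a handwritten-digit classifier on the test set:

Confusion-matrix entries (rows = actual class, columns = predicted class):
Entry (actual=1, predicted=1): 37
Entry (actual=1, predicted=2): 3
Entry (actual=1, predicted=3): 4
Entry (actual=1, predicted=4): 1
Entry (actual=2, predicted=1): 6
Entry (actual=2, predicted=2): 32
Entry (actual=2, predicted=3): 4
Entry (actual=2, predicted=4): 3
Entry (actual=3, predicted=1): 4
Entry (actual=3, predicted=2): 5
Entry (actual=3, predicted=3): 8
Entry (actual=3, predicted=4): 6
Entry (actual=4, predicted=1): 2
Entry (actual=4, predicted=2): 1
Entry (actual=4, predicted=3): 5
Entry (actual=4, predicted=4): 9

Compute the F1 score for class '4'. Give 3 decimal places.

0.500

Treat '4' as positive and all other classes as negative.
F1 score = 2·TP/(2·TP+FP+FN).
4: TP=9, FP=1+3+6=10, FN=2+1+5=8 → 18/36 = 0.5000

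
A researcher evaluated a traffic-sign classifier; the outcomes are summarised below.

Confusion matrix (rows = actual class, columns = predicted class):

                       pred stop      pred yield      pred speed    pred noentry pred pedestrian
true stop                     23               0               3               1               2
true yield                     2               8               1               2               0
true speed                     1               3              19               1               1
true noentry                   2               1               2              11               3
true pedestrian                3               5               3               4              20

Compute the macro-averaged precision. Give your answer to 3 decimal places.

Per-class precision (TP/(TP+FP)):
  stop: TP=23, FP=2+1+2+3=8 → 23/31 = 0.7419
  yield: TP=8, FP=0+3+1+5=9 → 8/17 = 0.4706
  speed: TP=19, FP=3+1+2+3=9 → 19/28 = 0.6786
  noentry: TP=11, FP=1+2+1+4=8 → 11/19 = 0.5789
  pedestrian: TP=20, FP=2+0+1+3=6 → 20/26 = 0.7692
Macro-precision = mean = (0.7419 + 0.4706 + 0.6786 + 0.5789 + 0.7692) / 5 = 0.648

0.648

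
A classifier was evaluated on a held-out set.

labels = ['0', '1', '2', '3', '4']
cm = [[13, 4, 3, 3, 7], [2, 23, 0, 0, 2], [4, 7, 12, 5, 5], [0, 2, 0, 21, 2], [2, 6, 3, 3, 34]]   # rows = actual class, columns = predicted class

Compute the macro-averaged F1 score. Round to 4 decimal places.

0.6156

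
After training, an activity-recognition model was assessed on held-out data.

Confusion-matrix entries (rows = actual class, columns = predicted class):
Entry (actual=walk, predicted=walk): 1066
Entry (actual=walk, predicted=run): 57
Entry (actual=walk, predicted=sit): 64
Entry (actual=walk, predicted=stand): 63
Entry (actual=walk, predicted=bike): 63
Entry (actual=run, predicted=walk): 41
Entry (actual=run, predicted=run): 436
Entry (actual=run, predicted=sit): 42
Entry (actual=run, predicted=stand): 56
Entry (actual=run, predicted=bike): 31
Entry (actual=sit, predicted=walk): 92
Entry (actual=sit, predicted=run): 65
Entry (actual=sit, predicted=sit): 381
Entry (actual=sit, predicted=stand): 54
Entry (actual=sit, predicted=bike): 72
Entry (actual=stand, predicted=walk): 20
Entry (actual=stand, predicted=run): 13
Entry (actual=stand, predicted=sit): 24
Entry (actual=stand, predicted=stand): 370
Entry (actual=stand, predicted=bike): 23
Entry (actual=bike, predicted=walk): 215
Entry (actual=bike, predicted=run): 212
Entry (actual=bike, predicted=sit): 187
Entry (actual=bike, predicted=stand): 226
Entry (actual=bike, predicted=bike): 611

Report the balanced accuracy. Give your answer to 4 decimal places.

0.6697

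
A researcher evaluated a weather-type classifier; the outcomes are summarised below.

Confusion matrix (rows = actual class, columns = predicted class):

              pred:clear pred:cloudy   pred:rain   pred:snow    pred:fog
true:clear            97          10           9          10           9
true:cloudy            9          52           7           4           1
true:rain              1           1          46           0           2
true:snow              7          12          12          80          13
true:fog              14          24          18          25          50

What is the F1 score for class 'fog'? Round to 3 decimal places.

0.485

F1 score = 2·TP/(2·TP+FP+FN).
fog: TP=50, FP=9+1+2+13=25, FN=14+24+18+25=81 → 100/206 = 0.4854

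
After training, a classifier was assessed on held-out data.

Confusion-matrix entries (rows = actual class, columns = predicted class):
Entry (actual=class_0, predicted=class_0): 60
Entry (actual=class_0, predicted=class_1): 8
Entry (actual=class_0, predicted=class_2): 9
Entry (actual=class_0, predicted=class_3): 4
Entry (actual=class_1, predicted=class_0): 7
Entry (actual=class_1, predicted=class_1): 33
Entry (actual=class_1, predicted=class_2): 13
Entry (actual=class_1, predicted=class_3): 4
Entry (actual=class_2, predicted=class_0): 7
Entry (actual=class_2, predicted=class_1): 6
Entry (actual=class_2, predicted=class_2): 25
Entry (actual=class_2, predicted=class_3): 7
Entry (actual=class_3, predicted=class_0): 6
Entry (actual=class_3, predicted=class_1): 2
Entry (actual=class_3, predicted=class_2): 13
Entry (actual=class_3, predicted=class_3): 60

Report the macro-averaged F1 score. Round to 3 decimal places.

Per-class F1 score (2·TP/(2·TP+FP+FN)):
  class_0: TP=60, FP=7+7+6=20, FN=8+9+4=21 → 120/161 = 0.7453
  class_1: TP=33, FP=8+6+2=16, FN=7+13+4=24 → 66/106 = 0.6226
  class_2: TP=25, FP=9+13+13=35, FN=7+6+7=20 → 50/105 = 0.4762
  class_3: TP=60, FP=4+4+7=15, FN=6+2+13=21 → 120/156 = 0.7692
Macro-F1 score = mean = (0.7453 + 0.6226 + 0.4762 + 0.7692) / 4 = 0.653

0.653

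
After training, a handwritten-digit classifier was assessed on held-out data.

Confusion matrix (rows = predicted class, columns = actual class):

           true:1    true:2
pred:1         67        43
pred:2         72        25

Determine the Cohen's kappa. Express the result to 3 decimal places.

Observed agreement pₒ = trace/N = 92/207 = 0.4444
Expected agreement pₑ = Σ (rowᵢ·colᵢ)/N² = (139·110 + 68·97)/207² = 0.5108
κ = (pₒ − pₑ)/(1 − pₑ) = (0.4444 − 0.5108)/(1 − 0.5108) = -0.136

-0.136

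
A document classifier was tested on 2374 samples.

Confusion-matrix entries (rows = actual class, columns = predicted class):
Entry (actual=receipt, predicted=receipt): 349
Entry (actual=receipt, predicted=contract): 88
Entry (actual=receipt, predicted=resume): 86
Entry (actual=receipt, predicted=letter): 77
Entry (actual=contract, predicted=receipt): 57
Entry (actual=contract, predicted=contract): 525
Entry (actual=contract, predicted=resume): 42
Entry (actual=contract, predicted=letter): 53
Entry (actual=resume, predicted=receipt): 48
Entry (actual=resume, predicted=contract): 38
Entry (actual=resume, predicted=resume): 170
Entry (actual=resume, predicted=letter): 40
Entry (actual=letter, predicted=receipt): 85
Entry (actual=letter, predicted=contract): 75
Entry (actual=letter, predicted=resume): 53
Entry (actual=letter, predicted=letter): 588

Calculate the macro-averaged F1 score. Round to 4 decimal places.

0.6603

Per-class F1 score (2·TP/(2·TP+FP+FN)):
  receipt: TP=349, FP=57+48+85=190, FN=88+86+77=251 → 698/1139 = 0.61282
  contract: TP=525, FP=88+38+75=201, FN=57+42+53=152 → 1050/1403 = 0.74840
  resume: TP=170, FP=86+42+53=181, FN=48+38+40=126 → 340/647 = 0.52550
  letter: TP=588, FP=77+53+40=170, FN=85+75+53=213 → 1176/1559 = 0.75433
Macro-F1 score = mean = (0.61282 + 0.74840 + 0.52550 + 0.75433) / 4 = 0.6603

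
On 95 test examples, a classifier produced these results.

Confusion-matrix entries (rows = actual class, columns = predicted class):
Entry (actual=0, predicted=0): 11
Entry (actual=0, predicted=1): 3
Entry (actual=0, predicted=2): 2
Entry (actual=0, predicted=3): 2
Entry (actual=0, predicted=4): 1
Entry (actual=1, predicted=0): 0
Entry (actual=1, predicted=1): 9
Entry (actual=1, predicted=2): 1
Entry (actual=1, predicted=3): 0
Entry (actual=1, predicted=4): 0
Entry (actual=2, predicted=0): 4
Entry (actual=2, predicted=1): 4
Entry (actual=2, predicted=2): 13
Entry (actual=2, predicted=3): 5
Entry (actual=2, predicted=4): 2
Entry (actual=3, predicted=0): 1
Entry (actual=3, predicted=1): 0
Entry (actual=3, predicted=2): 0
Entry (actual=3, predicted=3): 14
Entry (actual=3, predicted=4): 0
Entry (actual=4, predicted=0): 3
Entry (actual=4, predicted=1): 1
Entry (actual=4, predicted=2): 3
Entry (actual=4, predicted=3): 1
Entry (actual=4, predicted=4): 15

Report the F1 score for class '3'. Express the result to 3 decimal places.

One-vs-rest for '3': TP = diagonal; FP = other classes predicted '3'; FN = '3' predicted as other.
F1 score = 2·TP/(2·TP+FP+FN).
3: TP=14, FP=2+0+5+1=8, FN=1+0+0+0=1 → 28/37 = 0.7568

0.757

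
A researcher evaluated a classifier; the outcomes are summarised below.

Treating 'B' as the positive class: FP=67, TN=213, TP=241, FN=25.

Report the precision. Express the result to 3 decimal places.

0.782

Precision = TP/(TP+FP) = 241/(241+67) = 241/308 = 0.782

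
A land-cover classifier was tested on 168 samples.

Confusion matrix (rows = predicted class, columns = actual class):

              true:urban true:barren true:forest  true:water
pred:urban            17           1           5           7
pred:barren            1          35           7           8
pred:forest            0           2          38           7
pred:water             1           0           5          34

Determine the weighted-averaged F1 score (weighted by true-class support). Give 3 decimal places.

0.736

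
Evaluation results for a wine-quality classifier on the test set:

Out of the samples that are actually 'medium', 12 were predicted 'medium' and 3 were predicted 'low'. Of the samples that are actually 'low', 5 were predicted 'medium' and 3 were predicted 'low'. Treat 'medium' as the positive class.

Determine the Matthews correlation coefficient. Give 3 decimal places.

MCC = (TP·TN − FP·FN) / √((TP+FP)(TP+FN)(TN+FP)(TN+FN))
Numerator = 12·3 − 5·3 = 21
Denominator = √(17·15·8·6) = √12240 = 110.6345
MCC = 21 / 110.6345 = 0.190

0.190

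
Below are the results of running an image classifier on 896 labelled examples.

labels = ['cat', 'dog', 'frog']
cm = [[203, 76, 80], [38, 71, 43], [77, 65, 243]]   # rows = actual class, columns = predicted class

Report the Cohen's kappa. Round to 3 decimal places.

Observed agreement pₒ = trace/N = 517/896 = 0.5770
Expected agreement pₑ = Σ (rowᵢ·colᵢ)/N² = (359·318 + 152·212 + 385·366)/896² = 0.3579
κ = (pₒ − pₑ)/(1 − pₑ) = (0.5770 − 0.3579)/(1 − 0.3579) = 0.341

0.341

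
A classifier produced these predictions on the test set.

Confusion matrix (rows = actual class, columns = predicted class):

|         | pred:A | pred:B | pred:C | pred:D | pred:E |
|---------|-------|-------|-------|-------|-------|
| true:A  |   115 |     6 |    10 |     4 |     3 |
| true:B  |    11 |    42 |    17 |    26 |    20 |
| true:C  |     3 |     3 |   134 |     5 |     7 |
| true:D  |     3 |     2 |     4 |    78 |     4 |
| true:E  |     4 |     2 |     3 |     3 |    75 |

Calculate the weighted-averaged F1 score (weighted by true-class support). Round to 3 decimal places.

0.745

Per-class F1 score (2·TP/(2·TP+FP+FN)):
  A: TP=115, FP=11+3+3+4=21, FN=6+10+4+3=23 → 230/274 = 0.8394
  B: TP=42, FP=6+3+2+2=13, FN=11+17+26+20=74 → 84/171 = 0.4912
  C: TP=134, FP=10+17+4+3=34, FN=3+3+5+7=18 → 268/320 = 0.8375
  D: TP=78, FP=4+26+5+3=38, FN=3+2+4+4=13 → 156/207 = 0.7536
  E: TP=75, FP=3+20+7+4=34, FN=4+2+3+3=12 → 150/196 = 0.7653
Weighted-F1 score = Σ (supportᵢ/N)·F1 scoreᵢ with N=584: (138/584)·0.8394 + (116/584)·0.4912 + (152/584)·0.8375 + (91/584)·0.7536 + (87/584)·0.7653 = 0.745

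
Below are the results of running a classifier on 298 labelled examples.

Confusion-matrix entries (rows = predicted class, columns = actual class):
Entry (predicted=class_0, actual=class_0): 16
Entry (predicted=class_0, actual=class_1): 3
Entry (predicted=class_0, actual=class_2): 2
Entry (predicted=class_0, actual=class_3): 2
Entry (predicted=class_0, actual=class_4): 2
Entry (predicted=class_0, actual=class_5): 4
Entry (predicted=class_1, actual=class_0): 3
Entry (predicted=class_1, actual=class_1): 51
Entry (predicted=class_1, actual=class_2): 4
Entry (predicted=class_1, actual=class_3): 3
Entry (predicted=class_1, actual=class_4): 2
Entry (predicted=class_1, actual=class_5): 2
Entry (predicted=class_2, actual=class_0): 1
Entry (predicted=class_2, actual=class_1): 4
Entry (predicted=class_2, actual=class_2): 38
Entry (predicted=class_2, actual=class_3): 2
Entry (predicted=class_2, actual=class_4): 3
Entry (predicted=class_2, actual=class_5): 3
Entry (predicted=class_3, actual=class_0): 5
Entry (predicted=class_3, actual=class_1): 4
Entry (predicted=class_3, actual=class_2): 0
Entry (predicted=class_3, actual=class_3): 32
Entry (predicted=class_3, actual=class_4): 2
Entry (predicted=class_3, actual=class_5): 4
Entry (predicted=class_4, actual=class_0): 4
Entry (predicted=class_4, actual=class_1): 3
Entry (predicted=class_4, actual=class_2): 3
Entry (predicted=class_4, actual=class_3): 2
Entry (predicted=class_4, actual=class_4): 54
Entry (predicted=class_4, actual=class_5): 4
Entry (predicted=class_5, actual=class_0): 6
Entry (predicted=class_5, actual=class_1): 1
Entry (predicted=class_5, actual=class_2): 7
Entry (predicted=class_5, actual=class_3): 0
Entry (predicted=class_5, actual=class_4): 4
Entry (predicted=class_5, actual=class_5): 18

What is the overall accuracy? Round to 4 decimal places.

0.7013

Accuracy = trace / total = (16+51+38+32+54+18=209) / 298 = 209/298 = 0.7013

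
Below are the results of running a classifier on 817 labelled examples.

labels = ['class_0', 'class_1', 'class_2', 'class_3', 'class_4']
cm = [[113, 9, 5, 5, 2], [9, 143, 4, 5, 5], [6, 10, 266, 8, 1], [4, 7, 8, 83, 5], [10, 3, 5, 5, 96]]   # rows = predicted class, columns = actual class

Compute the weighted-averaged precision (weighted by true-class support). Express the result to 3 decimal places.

0.858

Per-class precision (TP/(TP+FP)):
  class_0: TP=113, FP=9+5+5+2=21 → 113/134 = 0.8433
  class_1: TP=143, FP=9+4+5+5=23 → 143/166 = 0.8614
  class_2: TP=266, FP=6+10+8+1=25 → 266/291 = 0.9141
  class_3: TP=83, FP=4+7+8+5=24 → 83/107 = 0.7757
  class_4: TP=96, FP=10+3+5+5=23 → 96/119 = 0.8067
Weighted-precision = Σ (supportᵢ/N)·precisionᵢ with N=817: (142/817)·0.8433 + (172/817)·0.8614 + (288/817)·0.9141 + (106/817)·0.7757 + (109/817)·0.8067 = 0.858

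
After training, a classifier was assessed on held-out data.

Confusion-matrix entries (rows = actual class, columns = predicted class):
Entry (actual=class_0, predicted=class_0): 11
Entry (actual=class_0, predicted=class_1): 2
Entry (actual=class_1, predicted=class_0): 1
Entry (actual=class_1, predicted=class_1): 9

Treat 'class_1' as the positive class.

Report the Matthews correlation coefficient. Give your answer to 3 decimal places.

MCC = (TP·TN − FP·FN) / √((TP+FP)(TP+FN)(TN+FP)(TN+FN))
Numerator = 9·11 − 2·1 = 97
Denominator = √(11·10·13·12) = √17160 = 130.9962
MCC = 97 / 130.9962 = 0.740

0.740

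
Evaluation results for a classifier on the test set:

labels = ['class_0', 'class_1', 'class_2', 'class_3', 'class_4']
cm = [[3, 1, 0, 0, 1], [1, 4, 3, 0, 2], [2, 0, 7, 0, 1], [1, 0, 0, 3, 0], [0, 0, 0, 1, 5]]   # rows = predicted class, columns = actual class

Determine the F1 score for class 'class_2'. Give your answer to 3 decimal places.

0.700

Treat 'class_2' as positive and all other classes as negative.
F1 score = 2·TP/(2·TP+FP+FN).
class_2: TP=7, FP=2+0+0+1=3, FN=0+3+0+0=3 → 14/20 = 0.7000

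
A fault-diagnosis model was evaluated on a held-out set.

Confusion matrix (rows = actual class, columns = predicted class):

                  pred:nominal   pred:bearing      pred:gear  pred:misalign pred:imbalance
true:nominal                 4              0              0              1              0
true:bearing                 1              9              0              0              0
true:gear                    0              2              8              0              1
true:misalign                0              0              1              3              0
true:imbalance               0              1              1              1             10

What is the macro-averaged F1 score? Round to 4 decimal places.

0.7760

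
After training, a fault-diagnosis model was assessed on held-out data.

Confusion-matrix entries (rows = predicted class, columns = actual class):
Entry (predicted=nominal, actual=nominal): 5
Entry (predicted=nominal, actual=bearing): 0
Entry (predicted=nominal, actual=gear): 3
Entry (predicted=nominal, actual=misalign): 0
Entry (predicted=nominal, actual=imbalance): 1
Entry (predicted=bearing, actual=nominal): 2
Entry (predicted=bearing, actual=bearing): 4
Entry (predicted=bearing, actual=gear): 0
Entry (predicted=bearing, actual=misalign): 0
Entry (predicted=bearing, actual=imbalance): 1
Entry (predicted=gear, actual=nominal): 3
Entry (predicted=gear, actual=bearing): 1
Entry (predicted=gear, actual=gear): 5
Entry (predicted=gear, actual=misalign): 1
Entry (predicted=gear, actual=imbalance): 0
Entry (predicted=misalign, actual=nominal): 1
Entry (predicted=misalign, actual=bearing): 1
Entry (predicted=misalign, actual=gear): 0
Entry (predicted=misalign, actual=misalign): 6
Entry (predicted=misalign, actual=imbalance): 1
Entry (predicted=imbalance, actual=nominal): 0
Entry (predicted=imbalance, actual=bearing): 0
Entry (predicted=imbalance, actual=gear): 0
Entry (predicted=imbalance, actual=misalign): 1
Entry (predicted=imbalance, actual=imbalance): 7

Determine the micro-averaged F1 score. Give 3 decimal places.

Micro-averaging pools counts across classes: ΣTP=27, ΣFP=16, ΣFN=16.
Micro-F1 score = 2·TP/(2·TP+FP+FN) on pooled counts = 0.628 (equals overall accuracy in single-label multiclass).

0.628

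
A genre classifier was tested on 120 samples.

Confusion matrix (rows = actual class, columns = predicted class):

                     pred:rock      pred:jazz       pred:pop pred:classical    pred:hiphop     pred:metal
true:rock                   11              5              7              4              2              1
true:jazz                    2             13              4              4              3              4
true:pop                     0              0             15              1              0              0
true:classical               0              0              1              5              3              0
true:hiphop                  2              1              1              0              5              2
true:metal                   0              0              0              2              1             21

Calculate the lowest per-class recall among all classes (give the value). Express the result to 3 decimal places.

0.367

Per-class recall (TP/(TP+FN)):
  rock: TP=11, FN=5+7+4+2+1=19 → 11/30 = 0.3667
  jazz: TP=13, FN=2+4+4+3+4=17 → 13/30 = 0.4333
  pop: TP=15, FN=0+0+1+0+0=1 → 15/16 = 0.9375
  classical: TP=5, FN=0+0+1+3+0=4 → 5/9 = 0.5556
  hiphop: TP=5, FN=2+1+1+0+2=6 → 5/11 = 0.4545
  metal: TP=21, FN=0+0+0+2+1=3 → 21/24 = 0.8750
Lowest is class 'rock' with recall = 0.367.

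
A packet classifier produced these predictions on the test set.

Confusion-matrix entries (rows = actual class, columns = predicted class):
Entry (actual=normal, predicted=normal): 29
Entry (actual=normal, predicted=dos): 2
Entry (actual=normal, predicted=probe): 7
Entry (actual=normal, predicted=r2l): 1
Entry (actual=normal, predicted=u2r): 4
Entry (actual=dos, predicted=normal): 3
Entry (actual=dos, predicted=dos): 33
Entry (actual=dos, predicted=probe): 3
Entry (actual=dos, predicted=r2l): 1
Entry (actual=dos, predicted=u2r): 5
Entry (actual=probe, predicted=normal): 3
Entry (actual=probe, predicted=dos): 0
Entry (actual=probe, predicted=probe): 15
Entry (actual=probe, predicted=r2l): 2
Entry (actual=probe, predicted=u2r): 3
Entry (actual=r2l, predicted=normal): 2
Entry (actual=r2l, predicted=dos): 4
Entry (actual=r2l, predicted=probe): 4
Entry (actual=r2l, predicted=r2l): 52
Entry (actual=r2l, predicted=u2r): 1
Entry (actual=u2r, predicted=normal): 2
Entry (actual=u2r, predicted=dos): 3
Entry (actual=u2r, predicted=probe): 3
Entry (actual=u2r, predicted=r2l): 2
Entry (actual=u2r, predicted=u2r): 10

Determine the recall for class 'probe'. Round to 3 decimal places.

Treat 'probe' as positive and all other classes as negative.
recall = TP/(TP+FN).
probe: TP=15, FN=3+0+2+3=8 → 15/23 = 0.6522

0.652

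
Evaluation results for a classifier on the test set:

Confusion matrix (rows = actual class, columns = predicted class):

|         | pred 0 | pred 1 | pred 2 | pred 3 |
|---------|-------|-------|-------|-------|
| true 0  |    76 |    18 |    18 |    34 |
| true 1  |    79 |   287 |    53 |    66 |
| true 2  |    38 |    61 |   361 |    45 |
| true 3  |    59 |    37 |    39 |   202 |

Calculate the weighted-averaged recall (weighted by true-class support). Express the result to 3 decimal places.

0.629

Per-class recall (TP/(TP+FN)):
  0: TP=76, FN=18+18+34=70 → 76/146 = 0.5205
  1: TP=287, FN=79+53+66=198 → 287/485 = 0.5918
  2: TP=361, FN=38+61+45=144 → 361/505 = 0.7149
  3: TP=202, FN=59+37+39=135 → 202/337 = 0.5994
Weighted-recall = Σ (supportᵢ/N)·recallᵢ with N=1473: (146/1473)·0.5205 + (485/1473)·0.5918 + (505/1473)·0.7149 + (337/1473)·0.5994 = 0.629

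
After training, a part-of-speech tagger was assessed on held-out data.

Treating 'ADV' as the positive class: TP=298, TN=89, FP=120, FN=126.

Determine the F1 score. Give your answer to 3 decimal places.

Precision = TP/(TP+FP) = 298/418 = 0.7129
Recall = TP/(TP+FN) = 298/424 = 0.7028
F1 = 2·TP/(2·TP+FP+FN) = 596/842 = 0.708

0.708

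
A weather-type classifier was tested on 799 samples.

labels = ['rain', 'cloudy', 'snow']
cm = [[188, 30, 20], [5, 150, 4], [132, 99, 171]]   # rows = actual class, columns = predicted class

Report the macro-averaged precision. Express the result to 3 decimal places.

0.664

Per-class precision (TP/(TP+FP)):
  rain: TP=188, FP=5+132=137 → 188/325 = 0.5785
  cloudy: TP=150, FP=30+99=129 → 150/279 = 0.5376
  snow: TP=171, FP=20+4=24 → 171/195 = 0.8769
Macro-precision = mean = (0.5785 + 0.5376 + 0.8769) / 3 = 0.664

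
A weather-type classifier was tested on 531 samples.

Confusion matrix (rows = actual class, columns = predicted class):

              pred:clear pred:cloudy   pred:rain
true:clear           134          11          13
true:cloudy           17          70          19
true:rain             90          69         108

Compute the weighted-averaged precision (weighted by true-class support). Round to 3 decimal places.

0.646

Per-class precision (TP/(TP+FP)):
  clear: TP=134, FP=17+90=107 → 134/241 = 0.5560
  cloudy: TP=70, FP=11+69=80 → 70/150 = 0.4667
  rain: TP=108, FP=13+19=32 → 108/140 = 0.7714
Weighted-precision = Σ (supportᵢ/N)·precisionᵢ with N=531: (158/531)·0.5560 + (106/531)·0.4667 + (267/531)·0.7714 = 0.646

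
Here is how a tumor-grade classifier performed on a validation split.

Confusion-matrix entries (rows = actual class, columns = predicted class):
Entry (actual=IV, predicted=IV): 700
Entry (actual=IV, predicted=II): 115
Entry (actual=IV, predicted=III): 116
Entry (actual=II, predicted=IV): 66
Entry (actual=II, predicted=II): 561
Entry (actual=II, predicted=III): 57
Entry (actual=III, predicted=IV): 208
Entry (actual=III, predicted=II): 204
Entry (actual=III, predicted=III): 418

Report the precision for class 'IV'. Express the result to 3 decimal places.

Take TP from the diagonal, FP from the rest of the 'IV' prediction marginal, FN from the rest of the 'IV' actual marginal.
precision = TP/(TP+FP).
IV: TP=700, FP=66+208=274 → 700/974 = 0.7187

0.719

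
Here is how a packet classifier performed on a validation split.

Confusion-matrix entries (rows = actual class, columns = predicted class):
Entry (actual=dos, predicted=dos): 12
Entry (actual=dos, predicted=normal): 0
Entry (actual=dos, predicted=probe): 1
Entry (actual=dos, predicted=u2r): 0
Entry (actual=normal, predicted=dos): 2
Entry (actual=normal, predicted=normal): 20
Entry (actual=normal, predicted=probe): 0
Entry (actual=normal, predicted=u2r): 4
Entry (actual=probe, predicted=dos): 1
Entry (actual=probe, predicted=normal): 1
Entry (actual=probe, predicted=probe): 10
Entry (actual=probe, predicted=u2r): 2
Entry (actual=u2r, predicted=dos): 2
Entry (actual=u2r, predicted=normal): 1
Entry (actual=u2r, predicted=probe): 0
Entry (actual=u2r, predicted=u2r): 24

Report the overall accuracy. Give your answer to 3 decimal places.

0.825

Accuracy = trace / total = (12+20+10+24=66) / 80 = 66/80 = 0.825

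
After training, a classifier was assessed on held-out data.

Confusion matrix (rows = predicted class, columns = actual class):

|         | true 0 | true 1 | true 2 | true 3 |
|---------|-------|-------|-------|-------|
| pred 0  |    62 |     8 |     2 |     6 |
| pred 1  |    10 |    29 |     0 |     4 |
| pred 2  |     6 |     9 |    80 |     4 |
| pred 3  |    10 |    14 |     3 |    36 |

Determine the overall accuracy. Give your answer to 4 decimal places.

Accuracy = trace / total = (62+29+80+36=207) / 283 = 207/283 = 0.7314

0.7314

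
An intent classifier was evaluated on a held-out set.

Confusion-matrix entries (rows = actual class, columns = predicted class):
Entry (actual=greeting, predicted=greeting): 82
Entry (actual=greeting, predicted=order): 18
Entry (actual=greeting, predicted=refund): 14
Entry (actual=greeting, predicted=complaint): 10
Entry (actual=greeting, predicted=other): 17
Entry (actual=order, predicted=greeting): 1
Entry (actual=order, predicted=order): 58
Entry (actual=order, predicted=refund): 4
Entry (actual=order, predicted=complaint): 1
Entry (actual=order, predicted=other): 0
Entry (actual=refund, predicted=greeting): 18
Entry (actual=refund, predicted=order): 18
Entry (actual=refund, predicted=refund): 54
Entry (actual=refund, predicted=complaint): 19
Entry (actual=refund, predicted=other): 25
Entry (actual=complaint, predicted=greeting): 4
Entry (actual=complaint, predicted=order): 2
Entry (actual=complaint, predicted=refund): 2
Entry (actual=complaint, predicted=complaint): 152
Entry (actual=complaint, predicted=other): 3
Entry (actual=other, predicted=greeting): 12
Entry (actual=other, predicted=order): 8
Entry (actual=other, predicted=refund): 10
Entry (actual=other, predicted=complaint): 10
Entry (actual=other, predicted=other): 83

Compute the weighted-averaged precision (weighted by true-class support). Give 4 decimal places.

0.6871

Per-class precision (TP/(TP+FP)):
  greeting: TP=82, FP=1+18+4+12=35 → 82/117 = 0.70085
  order: TP=58, FP=18+18+2+8=46 → 58/104 = 0.55769
  refund: TP=54, FP=14+4+2+10=30 → 54/84 = 0.64286
  complaint: TP=152, FP=10+1+19+10=40 → 152/192 = 0.79167
  other: TP=83, FP=17+0+25+3=45 → 83/128 = 0.64844
Weighted-precision = Σ (supportᵢ/N)·precisionᵢ with N=625: (141/625)·0.70085 + (64/625)·0.55769 + (134/625)·0.64286 + (163/625)·0.79167 + (123/625)·0.64844 = 0.6871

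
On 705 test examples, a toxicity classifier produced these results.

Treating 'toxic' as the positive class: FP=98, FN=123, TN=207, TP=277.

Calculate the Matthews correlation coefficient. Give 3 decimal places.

0.369

MCC = (TP·TN − FP·FN) / √((TP+FP)(TP+FN)(TN+FP)(TN+FN))
Numerator = 277·207 − 98·123 = 45285
Denominator = √(375·400·305·330) = √15097500000 = 122871.8845
MCC = 45285 / 122871.8845 = 0.369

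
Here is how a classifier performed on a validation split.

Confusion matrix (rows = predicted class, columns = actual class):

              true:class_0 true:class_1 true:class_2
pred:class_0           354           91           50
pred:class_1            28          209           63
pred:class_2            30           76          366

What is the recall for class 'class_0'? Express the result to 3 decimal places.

0.859

One-vs-rest for 'class_0': TP = diagonal; FP = other classes predicted 'class_0'; FN = 'class_0' predicted as other.
recall = TP/(TP+FN).
class_0: TP=354, FN=28+30=58 → 354/412 = 0.8592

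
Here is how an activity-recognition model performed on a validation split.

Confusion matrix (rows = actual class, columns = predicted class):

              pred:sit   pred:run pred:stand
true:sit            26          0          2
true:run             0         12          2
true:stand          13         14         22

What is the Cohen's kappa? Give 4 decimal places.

0.4918

Observed agreement pₒ = trace/N = 60/91 = 0.65934
Expected agreement pₑ = Σ (rowᵢ·colᵢ)/N² = (28·39 + 14·26 + 49·26)/91² = 0.32967
κ = (pₒ − pₑ)/(1 − pₑ) = (0.65934 − 0.32967)/(1 − 0.32967) = 0.4918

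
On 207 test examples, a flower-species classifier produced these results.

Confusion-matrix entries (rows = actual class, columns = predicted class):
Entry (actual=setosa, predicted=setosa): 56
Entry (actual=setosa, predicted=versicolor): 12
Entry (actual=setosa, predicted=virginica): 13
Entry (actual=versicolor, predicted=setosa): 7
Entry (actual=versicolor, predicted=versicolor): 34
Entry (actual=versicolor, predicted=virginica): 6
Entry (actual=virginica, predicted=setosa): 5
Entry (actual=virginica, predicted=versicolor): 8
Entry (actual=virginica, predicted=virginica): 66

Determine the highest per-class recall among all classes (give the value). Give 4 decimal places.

Per-class recall (TP/(TP+FN)):
  setosa: TP=56, FN=12+13=25 → 56/81 = 0.69136
  versicolor: TP=34, FN=7+6=13 → 34/47 = 0.72340
  virginica: TP=66, FN=5+8=13 → 66/79 = 0.83544
Highest is class 'virginica' with recall = 0.8354.

0.8354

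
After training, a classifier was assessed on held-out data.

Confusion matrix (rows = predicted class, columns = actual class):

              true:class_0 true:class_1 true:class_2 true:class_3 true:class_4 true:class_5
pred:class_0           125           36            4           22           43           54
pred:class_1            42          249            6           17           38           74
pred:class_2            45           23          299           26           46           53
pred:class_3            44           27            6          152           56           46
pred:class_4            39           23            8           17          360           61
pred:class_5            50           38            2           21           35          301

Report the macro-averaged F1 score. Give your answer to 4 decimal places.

Per-class F1 score (2·TP/(2·TP+FP+FN)):
  class_0: TP=125, FP=36+4+22+43+54=159, FN=42+45+44+39+50=220 → 250/629 = 0.39746
  class_1: TP=249, FP=42+6+17+38+74=177, FN=36+23+27+23+38=147 → 498/822 = 0.60584
  class_2: TP=299, FP=45+23+26+46+53=193, FN=4+6+6+8+2=26 → 598/817 = 0.73195
  class_3: TP=152, FP=44+27+6+56+46=179, FN=22+17+26+17+21=103 → 304/586 = 0.51877
  class_4: TP=360, FP=39+23+8+17+61=148, FN=43+38+46+56+35=218 → 720/1086 = 0.66298
  class_5: TP=301, FP=50+38+2+21+35=146, FN=54+74+53+46+61=288 → 602/1036 = 0.58108
Macro-F1 score = mean = (0.39746 + 0.60584 + 0.73195 + 0.51877 + 0.66298 + 0.58108) / 6 = 0.5830

0.5830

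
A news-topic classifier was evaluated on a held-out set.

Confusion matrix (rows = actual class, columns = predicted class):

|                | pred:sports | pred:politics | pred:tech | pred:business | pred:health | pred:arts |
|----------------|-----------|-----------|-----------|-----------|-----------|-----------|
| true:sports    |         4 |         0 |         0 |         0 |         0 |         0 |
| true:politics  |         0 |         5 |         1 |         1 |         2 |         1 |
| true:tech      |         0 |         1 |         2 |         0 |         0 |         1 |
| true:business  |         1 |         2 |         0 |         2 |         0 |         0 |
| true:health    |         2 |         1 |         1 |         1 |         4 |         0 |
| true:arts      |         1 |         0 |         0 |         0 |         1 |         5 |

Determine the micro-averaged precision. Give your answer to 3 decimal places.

Micro-averaging pools counts across classes: ΣTP=22, ΣFP=17, ΣFN=17.
Micro-precision = TP/(TP+FP) on pooled counts = 0.564 (equals overall accuracy in single-label multiclass).

0.564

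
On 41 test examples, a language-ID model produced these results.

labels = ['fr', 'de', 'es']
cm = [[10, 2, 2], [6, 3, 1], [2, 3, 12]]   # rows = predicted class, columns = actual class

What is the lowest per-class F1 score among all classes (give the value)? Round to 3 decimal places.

Per-class F1 score (2·TP/(2·TP+FP+FN)):
  fr: TP=10, FP=2+2=4, FN=6+2=8 → 20/32 = 0.6250
  de: TP=3, FP=6+1=7, FN=2+3=5 → 6/18 = 0.3333
  es: TP=12, FP=2+3=5, FN=2+1=3 → 24/32 = 0.7500
Lowest is class 'de' with F1 score = 0.333.

0.333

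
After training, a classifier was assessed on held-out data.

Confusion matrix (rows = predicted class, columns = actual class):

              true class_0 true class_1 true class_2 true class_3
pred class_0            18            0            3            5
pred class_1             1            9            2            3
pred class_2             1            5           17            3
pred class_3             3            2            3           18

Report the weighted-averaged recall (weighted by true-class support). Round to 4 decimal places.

Per-class recall (TP/(TP+FN)):
  class_0: TP=18, FN=1+1+3=5 → 18/23 = 0.78261
  class_1: TP=9, FN=0+5+2=7 → 9/16 = 0.56250
  class_2: TP=17, FN=3+2+3=8 → 17/25 = 0.68000
  class_3: TP=18, FN=5+3+3=11 → 18/29 = 0.62069
Weighted-recall = Σ (supportᵢ/N)·recallᵢ with N=93: (23/93)·0.78261 + (16/93)·0.56250 + (25/93)·0.68000 + (29/93)·0.62069 = 0.6667

0.6667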